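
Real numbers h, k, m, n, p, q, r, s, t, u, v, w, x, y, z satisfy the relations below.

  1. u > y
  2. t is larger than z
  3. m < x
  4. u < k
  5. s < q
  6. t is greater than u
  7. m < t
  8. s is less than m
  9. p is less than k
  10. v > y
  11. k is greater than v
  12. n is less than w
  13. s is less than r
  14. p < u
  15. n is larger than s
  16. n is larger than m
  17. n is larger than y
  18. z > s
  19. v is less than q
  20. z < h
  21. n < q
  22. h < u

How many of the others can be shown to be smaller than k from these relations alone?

The elements the relations force below k are s, z, y, v, h, p, u — no chain reaches any other.
That is 7.

7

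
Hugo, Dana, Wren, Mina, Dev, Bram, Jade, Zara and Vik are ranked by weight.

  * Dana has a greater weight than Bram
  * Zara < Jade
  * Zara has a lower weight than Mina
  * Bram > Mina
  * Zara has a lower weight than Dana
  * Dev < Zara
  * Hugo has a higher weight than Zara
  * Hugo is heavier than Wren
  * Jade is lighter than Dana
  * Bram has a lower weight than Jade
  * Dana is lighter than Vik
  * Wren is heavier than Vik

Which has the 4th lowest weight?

Chaining the given pairs: Dev < Zara < Mina < Bram < Jade < Dana < Vik < Wren < Hugo.
The 4th smallest is Bram.

Bram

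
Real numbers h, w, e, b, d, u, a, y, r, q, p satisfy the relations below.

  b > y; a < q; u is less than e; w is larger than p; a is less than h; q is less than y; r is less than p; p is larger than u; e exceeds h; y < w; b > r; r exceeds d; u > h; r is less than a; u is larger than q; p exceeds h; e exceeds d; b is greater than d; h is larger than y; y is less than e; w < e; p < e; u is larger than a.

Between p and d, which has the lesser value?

d

The relevant relations are d < r; r < a; a < q; q < y; y < h; h < u; u < p.
Chaining these gives d < r < a < q < y < h < u < p.
So d < p; d is the smaller of the two.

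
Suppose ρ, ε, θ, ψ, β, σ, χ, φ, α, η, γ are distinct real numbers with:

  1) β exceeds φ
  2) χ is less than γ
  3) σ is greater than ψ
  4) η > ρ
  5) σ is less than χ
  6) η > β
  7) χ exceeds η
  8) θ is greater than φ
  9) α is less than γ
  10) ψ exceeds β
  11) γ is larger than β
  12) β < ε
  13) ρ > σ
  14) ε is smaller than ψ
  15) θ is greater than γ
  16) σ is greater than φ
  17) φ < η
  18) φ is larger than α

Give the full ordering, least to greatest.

The consecutive links are each given: α < φ; φ < β; β < ε; ε < ψ; ψ < σ; σ < ρ; ρ < η; η < χ; χ < γ; γ < θ.

α < φ < β < ε < ψ < σ < ρ < η < χ < γ < θ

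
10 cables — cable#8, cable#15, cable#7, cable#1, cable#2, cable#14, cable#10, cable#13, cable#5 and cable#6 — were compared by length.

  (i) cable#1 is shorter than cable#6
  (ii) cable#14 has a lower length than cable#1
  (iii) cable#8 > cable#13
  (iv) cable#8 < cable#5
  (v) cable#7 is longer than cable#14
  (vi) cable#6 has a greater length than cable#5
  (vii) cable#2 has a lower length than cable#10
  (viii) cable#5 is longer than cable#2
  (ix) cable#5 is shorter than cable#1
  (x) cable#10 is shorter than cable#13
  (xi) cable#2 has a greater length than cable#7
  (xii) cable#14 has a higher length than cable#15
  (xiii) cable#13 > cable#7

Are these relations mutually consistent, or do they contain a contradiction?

The single ordering cable#15 < cable#14 < cable#7 < cable#2 < cable#10 < cable#13 < cable#8 < cable#5 < cable#1 < cable#6 satisfies every listed relation, so no contradiction arises.

consistent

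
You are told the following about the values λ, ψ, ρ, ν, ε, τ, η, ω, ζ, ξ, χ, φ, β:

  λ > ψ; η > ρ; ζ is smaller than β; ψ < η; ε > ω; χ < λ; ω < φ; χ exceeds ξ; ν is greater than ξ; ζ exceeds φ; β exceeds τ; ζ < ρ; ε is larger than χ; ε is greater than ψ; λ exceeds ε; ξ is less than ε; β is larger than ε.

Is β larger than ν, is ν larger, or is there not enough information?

Following every chain through ν: below ν we get ξ.
β is not reached, and no chain runs the other way from β to ν.
So the given relations leave the order of ν and β undetermined.

undetermined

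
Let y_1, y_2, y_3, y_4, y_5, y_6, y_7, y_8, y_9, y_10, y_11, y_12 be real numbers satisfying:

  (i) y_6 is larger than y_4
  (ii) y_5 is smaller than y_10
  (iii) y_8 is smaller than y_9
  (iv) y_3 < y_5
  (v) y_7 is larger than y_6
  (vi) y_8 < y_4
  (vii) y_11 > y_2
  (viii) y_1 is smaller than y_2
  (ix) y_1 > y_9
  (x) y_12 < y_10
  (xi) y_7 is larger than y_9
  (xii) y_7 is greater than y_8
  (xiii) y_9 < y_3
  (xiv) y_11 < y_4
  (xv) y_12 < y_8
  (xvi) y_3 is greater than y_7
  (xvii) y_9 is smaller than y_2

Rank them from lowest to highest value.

y_12 < y_8 < y_9 < y_1 < y_2 < y_11 < y_4 < y_6 < y_7 < y_3 < y_5 < y_10

Each adjacent pair is fixed by a given relation: y_12 < y_8; y_8 < y_9; y_9 < y_1; y_1 < y_2; y_2 < y_11; y_11 < y_4; y_4 < y_6; y_6 < y_7; y_7 < y_3; y_3 < y_5; y_5 < y_10. Chaining them end to end gives the full order.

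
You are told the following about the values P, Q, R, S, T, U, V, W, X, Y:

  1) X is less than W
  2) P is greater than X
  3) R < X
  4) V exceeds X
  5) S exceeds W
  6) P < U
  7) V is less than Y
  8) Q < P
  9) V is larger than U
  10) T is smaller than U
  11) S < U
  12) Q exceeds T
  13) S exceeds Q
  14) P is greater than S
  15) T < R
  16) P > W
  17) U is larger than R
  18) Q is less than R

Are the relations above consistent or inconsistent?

consistent

The single ordering T < Q < R < X < W < S < P < U < V < Y satisfies every listed relation, so no contradiction arises.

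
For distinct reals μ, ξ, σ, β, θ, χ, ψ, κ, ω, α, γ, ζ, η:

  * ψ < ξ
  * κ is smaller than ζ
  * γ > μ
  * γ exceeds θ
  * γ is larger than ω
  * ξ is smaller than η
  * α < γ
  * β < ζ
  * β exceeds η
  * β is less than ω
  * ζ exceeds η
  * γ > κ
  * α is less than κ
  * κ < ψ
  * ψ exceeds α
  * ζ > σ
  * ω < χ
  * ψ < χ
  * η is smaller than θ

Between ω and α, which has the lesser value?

α < κ and κ < ψ give α < ψ.
With ψ < ξ: α < κ < ψ < ξ.
With ξ < η: α < κ < ψ < ξ < η.
With η < β: α < κ < ψ < ξ < η < β.
Then β < ω extends the chain to ω.
So α < ω; α is the smaller of the two.

α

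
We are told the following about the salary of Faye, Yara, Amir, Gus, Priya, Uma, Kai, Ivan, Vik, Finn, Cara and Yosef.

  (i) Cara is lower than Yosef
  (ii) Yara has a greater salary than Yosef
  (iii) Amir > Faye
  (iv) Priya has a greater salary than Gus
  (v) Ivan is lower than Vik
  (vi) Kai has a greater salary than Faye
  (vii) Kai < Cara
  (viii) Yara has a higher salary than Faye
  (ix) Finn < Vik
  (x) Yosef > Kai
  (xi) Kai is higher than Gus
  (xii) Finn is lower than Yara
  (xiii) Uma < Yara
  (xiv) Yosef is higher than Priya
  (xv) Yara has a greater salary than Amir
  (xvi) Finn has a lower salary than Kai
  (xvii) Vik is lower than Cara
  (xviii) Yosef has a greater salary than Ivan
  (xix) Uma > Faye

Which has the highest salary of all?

Chaining downward from Yara: directly below it, Faye, Uma, Finn, Amir, Yosef; then Ivan, Priya, Kai, Cara; then Gus, Vik.
That covers every other element, and nothing is given above Yara, so Yara is the highest salary.

Yara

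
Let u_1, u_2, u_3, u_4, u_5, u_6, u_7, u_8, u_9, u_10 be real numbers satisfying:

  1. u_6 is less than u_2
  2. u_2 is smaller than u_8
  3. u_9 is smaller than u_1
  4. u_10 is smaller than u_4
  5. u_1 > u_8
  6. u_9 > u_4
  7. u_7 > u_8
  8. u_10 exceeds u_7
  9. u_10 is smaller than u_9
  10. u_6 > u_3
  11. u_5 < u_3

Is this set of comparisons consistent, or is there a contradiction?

The single ordering u_5 < u_3 < u_6 < u_2 < u_8 < u_7 < u_10 < u_4 < u_9 < u_1 satisfies every listed relation, so no contradiction arises.

consistent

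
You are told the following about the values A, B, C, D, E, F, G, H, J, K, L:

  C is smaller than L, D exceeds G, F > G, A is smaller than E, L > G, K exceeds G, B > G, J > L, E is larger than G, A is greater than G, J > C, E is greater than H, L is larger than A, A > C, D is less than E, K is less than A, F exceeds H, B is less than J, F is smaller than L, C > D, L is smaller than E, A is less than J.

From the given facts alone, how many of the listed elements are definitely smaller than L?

7

From L the given relations immediately reach G, C, A, F.
From those, H, D, K — 7 in total.
No other element is forced below L by the given relations, so the count is 7.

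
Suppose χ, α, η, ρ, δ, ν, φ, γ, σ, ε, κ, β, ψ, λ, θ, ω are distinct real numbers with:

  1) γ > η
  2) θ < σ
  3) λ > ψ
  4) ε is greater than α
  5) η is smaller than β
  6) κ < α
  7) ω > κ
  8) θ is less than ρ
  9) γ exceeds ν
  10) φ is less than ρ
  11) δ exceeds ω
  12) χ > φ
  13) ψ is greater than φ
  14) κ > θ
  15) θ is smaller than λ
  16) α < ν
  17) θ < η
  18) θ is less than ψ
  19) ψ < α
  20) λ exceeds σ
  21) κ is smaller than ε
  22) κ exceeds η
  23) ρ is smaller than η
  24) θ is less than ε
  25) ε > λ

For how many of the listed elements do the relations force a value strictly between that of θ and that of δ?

Chaining upward from θ reaches: ρ, η, κ, ψ, α, ν, σ, β, ω, λ, γ, ε.
Chaining downward from δ reaches: φ, ρ, η, κ, ω.
Strictly between θ and δ are those in both lists: ρ, η, κ, ω — 4 elements.

4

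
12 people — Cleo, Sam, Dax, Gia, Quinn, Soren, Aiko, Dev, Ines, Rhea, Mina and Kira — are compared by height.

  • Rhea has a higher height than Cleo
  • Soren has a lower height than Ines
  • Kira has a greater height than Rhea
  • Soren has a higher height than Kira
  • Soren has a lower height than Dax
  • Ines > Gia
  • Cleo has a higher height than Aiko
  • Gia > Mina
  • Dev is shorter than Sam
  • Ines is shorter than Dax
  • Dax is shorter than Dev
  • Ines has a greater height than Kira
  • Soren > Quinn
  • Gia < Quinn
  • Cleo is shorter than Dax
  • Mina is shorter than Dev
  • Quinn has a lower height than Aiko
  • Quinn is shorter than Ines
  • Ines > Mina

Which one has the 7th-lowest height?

Kira

The consecutive relations fix a unique order: Mina < Gia < Quinn < Aiko < Cleo < Rhea < Kira < Soren < Ines < Dax < Dev < Sam.
Counting 7 from the smallest end gives Kira.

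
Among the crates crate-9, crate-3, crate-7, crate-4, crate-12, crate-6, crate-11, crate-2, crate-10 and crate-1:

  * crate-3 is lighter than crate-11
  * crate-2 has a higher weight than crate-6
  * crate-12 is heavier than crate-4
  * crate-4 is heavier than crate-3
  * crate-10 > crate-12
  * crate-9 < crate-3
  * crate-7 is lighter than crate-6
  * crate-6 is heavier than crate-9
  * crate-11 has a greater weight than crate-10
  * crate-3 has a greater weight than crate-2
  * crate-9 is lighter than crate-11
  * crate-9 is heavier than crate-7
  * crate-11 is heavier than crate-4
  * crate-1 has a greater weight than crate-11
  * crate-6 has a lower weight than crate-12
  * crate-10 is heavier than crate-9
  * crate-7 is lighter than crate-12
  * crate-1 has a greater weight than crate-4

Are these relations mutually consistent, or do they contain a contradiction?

Every relation is compatible with crate-7 < crate-9 < crate-6 < crate-2 < crate-3 < crate-4 < crate-12 < crate-10 < crate-11 < crate-1; the set is consistent.

consistent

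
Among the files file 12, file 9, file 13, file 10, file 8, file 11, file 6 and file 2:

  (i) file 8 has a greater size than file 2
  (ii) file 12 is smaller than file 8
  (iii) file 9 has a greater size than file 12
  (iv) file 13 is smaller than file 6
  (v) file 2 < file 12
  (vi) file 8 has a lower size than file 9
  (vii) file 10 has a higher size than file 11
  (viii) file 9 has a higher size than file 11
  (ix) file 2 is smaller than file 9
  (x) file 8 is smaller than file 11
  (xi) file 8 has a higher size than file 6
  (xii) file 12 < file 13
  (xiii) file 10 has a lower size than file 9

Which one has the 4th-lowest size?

file 6

Piecing the relations together gives one ordering: file 2 < file 12 < file 13 < file 6 < file 8 < file 11 < file 10 < file 9.
Counting 4 from the smallest end gives file 6.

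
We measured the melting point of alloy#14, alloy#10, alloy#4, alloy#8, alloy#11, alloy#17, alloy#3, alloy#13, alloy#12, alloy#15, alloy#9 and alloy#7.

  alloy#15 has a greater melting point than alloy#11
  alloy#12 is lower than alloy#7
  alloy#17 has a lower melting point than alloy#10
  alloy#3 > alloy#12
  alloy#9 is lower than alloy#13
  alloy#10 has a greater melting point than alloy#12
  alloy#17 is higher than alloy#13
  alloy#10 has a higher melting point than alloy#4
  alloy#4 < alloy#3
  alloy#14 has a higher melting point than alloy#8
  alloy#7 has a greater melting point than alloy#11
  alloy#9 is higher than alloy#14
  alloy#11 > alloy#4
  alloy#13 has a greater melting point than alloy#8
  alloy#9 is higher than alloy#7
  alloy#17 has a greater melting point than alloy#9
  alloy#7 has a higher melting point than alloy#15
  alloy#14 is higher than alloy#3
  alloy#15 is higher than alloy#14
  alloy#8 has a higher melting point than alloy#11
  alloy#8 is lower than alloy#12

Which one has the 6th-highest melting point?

Chaining the given pairs: alloy#4 < alloy#11 < alloy#8 < alloy#12 < alloy#3 < alloy#14 < alloy#15 < alloy#7 < alloy#9 < alloy#13 < alloy#17 < alloy#10.
Counting 6 from the largest end gives alloy#15.

alloy#15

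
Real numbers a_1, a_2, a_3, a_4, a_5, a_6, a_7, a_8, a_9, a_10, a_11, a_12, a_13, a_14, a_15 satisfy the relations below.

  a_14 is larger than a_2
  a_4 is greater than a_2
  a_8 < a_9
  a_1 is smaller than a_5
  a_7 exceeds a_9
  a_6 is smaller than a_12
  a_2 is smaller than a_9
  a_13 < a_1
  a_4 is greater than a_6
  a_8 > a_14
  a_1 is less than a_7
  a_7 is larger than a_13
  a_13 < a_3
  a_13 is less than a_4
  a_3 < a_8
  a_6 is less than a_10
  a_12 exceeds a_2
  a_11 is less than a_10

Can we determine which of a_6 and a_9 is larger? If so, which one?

undetermined

Following every chain through a_6: above a_6 we get a_12, a_10, a_4.
a_9 is not reached, and no chain runs the other way from a_9 to a_6.
So the given relations leave the order of a_6 and a_9 undetermined.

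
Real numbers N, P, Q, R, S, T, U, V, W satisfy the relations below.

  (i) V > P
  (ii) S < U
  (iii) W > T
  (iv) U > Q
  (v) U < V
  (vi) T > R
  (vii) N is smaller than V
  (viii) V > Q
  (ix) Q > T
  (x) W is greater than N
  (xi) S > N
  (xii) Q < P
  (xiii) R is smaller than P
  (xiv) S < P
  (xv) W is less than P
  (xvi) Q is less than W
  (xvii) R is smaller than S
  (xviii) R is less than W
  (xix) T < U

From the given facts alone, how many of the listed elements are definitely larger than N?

Directly above N: S, W, V.
One step further: P, U (5 so far).
Nothing else is reachable above N; 5 in all.

5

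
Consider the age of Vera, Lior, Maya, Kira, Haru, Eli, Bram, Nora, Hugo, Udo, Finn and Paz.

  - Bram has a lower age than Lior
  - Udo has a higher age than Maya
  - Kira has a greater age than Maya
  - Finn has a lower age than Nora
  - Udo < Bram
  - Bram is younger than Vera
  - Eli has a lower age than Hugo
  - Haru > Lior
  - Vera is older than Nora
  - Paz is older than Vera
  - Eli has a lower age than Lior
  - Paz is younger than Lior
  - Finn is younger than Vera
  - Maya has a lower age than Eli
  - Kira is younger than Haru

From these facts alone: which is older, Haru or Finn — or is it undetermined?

Link the given pairs in sequence: Finn < Nora; Nora < Vera; Vera < Paz; Paz < Lior; Lior < Haru.
Chaining these gives Finn < Nora < Vera < Paz < Lior < Haru.
So Haru is older.

Haru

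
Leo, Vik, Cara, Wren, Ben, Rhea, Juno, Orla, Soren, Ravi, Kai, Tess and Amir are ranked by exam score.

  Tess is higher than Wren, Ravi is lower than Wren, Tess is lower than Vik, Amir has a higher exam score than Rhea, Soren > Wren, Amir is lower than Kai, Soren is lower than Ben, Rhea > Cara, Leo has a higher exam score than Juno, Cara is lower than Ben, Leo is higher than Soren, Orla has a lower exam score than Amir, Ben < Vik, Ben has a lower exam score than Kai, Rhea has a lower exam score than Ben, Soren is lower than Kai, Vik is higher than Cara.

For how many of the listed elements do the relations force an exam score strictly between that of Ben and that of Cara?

1

The relations place Cara below Ben. An element lies strictly between them when it is forced above Cara and also forced below Ben.
Above Cara: {Rhea, Amir, Kai, Vik}. Below Ben: {Ravi, Wren, Rhea, Soren}.
Intersection: {Rhea} — 1.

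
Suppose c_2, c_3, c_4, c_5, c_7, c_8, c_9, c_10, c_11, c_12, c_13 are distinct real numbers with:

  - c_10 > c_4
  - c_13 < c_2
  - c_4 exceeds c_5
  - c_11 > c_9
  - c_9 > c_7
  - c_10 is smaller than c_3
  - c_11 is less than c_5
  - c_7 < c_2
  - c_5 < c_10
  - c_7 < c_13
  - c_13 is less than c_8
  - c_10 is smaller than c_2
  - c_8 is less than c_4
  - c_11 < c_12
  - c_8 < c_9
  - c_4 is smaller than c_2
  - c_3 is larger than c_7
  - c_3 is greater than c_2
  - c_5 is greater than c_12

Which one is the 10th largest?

Piecing the relations together gives one ordering: c_7 < c_13 < c_8 < c_9 < c_11 < c_12 < c_5 < c_4 < c_10 < c_2 < c_3.
The 10th largest is c_13.

c_13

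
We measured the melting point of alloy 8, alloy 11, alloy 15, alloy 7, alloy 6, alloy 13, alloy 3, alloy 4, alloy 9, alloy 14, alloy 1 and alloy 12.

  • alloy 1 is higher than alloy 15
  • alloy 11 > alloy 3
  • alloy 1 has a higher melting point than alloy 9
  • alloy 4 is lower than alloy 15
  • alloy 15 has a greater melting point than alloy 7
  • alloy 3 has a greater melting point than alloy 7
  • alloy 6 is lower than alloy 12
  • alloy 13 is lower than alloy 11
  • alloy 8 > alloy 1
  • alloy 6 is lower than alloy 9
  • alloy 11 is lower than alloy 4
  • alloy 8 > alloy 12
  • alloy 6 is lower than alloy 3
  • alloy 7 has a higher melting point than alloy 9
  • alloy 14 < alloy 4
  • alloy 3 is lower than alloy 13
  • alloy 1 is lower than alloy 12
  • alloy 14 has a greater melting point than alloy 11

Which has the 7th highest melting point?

Piecing the relations together gives one ordering: alloy 6 < alloy 9 < alloy 7 < alloy 3 < alloy 13 < alloy 11 < alloy 14 < alloy 4 < alloy 15 < alloy 1 < alloy 12 < alloy 8.
Counting 7 from the largest end gives alloy 11.

alloy 11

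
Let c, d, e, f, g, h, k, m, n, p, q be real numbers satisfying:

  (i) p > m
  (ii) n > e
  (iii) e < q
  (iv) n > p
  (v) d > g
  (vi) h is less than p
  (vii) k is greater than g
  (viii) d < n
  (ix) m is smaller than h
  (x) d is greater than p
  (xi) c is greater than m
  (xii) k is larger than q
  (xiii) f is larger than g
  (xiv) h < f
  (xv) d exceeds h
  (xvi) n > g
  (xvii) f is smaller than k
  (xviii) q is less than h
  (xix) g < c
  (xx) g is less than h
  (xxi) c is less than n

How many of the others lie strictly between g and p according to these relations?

Chaining upward from g reaches: h, c, f, k, d, n.
Chaining downward from p reaches: e, q, m, h.
Strictly between g and p are those in both lists: h — 1 element.

1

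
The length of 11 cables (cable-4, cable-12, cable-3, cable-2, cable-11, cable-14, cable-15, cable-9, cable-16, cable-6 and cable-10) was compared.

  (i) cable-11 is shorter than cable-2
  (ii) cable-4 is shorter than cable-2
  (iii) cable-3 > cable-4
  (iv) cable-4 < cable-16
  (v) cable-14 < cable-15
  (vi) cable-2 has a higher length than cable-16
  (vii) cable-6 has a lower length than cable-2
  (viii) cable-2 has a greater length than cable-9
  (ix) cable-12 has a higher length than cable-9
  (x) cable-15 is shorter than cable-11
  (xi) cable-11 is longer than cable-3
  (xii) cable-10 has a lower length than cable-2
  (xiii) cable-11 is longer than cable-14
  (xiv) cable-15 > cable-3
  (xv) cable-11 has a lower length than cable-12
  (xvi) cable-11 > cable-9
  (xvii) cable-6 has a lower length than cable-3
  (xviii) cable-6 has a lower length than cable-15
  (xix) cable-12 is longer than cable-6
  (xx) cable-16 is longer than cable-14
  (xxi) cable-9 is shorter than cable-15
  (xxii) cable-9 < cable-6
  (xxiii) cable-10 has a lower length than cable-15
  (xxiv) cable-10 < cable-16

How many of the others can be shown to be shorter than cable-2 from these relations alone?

From cable-2 the given relations immediately reach cable-9, cable-4, cable-6, cable-10, cable-16, cable-11.
From those, cable-14, cable-3, cable-15 — 9 in total.
Nothing else is reachable below cable-2; 9 in all.

9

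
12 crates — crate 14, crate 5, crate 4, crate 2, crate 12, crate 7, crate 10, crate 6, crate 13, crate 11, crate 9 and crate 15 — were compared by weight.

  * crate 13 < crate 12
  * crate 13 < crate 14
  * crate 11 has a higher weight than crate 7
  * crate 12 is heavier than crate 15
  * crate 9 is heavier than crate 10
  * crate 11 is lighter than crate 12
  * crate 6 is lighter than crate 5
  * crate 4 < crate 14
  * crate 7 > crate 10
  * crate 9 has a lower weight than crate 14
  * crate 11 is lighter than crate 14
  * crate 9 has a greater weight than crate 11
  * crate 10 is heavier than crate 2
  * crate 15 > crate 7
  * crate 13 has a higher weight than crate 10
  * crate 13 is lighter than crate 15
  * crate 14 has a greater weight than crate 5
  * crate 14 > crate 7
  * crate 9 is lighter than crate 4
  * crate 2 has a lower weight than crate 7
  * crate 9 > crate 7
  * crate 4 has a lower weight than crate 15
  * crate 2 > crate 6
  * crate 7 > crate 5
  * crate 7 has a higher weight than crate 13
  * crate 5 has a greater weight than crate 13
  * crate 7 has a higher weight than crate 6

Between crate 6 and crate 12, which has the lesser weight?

crate 6

crate 6 < crate 2 < crate 10 < crate 13 < crate 5 < crate 7 < crate 11 < crate 9 < crate 4 < crate 15 < crate 12, by transitivity through crate 2, crate 10, crate 13, crate 5, crate 7, crate 11, crate 9, crate 4, crate 15.
So crate 6 < crate 12; crate 6 is the lighter of the two.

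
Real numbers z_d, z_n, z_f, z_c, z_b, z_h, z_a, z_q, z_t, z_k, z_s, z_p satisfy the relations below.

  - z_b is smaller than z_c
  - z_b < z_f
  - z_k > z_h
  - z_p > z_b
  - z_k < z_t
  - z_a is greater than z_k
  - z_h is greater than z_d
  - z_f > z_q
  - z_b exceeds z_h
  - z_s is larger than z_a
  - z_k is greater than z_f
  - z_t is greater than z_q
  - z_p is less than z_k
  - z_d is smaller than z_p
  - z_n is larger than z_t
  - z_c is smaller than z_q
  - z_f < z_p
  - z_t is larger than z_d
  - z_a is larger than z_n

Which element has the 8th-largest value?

z_q

Chaining the given pairs: z_d < z_h < z_b < z_c < z_q < z_f < z_p < z_k < z_t < z_n < z_a < z_s.
The 8th largest is z_q.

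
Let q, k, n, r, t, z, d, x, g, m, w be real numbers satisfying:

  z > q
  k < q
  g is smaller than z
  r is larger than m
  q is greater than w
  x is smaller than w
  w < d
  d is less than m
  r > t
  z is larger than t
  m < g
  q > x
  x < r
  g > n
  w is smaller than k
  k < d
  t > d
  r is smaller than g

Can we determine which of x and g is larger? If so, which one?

g

x < w and w < d give x < d.
With d < t: x < w < d < t.
Then t < r extends the chain to r.
With r < g: x < w < d < t < r < g.
So g is larger.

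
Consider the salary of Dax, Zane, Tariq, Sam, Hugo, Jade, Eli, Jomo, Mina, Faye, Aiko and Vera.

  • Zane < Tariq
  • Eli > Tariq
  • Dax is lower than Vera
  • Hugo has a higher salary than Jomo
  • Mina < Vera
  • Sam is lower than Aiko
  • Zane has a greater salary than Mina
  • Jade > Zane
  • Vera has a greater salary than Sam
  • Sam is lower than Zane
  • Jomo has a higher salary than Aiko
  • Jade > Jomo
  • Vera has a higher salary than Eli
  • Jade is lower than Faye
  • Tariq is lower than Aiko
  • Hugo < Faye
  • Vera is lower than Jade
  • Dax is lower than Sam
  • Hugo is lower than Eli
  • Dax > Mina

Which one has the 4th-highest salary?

Piecing the relations together gives one ordering: Mina < Dax < Sam < Zane < Tariq < Aiko < Jomo < Hugo < Eli < Vera < Jade < Faye.
Counting 4 from the largest end gives Eli.

Eli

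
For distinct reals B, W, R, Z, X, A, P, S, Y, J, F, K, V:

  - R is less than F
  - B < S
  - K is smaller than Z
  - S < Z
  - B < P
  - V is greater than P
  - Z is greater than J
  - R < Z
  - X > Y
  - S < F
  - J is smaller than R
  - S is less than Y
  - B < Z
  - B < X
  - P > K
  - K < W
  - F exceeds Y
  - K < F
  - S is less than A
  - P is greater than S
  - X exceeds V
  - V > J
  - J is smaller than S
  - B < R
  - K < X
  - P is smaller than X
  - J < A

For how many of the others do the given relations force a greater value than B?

9

Directly above B: S, P, R, X, Z.
One step further: Y, A, V, F (9 so far).
No other element is forced above B by the given relations, so the count is 9.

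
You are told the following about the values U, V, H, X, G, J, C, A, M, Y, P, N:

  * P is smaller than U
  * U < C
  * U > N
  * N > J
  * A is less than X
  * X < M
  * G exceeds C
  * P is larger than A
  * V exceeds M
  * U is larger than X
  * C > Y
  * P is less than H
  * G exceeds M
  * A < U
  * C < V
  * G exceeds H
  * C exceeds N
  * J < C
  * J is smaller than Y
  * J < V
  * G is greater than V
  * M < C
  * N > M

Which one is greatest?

G

Chaining downward from G: directly below it, M, H, C, V; then J, P, X, N, Y, U; then A.
That covers every other element, and nothing is given above G, so G is the greatest.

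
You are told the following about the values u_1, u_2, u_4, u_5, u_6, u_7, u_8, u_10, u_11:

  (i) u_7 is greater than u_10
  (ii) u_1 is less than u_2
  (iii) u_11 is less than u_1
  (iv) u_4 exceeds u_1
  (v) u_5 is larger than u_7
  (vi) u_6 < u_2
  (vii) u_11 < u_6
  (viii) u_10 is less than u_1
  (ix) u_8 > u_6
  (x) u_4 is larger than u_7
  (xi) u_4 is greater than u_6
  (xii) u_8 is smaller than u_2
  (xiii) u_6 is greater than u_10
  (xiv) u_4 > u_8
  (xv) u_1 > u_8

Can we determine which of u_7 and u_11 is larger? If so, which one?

undetermined

Following every chain through u_11: above u_11 we get u_6, u_8, u_1, u_2, u_4.
u_7 is not reached, and no chain runs the other way from u_7 to u_11.
So the given relations leave the order of u_11 and u_7 undetermined.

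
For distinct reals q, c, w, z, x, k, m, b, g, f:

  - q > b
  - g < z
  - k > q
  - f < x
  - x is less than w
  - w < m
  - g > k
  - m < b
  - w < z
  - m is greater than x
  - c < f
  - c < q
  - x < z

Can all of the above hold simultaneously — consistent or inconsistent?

The single ordering c < f < x < w < m < b < q < k < g < z satisfies every listed relation, so no contradiction arises.

consistent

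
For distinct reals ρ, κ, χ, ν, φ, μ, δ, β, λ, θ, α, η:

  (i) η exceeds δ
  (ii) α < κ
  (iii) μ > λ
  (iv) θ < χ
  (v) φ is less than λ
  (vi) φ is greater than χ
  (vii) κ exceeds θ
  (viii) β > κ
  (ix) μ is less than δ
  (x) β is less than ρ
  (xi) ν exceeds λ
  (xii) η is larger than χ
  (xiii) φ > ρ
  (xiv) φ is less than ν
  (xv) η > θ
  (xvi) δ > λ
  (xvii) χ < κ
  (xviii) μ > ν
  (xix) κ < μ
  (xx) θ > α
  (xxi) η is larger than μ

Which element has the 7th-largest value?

Piecing the relations together gives one ordering: α < θ < χ < κ < β < ρ < φ < λ < ν < μ < δ < η.
Counting 7 from the largest end gives ρ.

ρ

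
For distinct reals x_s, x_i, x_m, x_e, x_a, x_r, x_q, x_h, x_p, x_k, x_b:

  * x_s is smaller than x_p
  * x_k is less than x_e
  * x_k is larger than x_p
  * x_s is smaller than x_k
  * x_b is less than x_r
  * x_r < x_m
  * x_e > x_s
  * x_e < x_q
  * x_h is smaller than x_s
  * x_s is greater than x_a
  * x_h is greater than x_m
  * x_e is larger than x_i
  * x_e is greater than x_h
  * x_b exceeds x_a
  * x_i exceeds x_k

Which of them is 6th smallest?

x_s

Chaining the given pairs: x_a < x_b < x_r < x_m < x_h < x_s < x_p < x_k < x_i < x_e < x_q.
Counting 6 from the smallest end gives x_s.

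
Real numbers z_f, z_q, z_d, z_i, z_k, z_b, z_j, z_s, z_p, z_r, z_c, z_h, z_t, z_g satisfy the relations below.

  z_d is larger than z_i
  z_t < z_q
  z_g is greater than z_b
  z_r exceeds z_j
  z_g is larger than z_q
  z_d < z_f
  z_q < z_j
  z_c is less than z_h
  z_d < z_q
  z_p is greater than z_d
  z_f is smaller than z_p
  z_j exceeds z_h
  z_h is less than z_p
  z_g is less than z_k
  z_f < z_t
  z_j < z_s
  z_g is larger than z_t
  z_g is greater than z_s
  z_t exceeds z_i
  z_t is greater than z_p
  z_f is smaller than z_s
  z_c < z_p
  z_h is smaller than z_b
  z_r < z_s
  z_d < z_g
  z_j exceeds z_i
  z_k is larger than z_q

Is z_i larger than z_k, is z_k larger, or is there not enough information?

z_k

Link the given pairs in sequence: z_i < z_d; z_d < z_f; z_f < z_p; z_p < z_t; z_t < z_q; z_q < z_j; z_j < z_r; z_r < z_s; z_s < z_g; z_g < z_k.
Chaining these gives z_i < z_d < z_f < z_p < z_t < z_q < z_j < z_r < z_s < z_g < z_k.
So z_k is larger.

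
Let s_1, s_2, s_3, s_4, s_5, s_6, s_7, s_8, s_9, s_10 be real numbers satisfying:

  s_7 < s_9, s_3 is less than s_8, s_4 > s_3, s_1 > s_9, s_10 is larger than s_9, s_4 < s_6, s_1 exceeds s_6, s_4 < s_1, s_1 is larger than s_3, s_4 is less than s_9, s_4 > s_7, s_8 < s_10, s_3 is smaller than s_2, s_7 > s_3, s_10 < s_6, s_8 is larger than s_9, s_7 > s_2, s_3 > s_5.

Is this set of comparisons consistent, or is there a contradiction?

Every relation is compatible with s_5 < s_3 < s_2 < s_7 < s_4 < s_9 < s_8 < s_10 < s_6 < s_1; the set is consistent.

consistent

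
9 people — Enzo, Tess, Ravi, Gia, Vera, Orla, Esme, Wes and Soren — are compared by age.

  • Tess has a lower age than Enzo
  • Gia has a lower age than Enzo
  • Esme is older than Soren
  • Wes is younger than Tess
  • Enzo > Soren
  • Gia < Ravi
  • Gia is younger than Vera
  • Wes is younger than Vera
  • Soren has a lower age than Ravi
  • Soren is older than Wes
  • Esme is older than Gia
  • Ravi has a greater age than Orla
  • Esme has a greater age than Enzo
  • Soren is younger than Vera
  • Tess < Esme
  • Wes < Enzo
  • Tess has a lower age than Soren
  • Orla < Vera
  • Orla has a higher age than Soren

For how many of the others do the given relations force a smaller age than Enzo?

4

The elements the relations force below Enzo are Wes, Gia, Tess, Soren — no chain reaches any other.
That is 4.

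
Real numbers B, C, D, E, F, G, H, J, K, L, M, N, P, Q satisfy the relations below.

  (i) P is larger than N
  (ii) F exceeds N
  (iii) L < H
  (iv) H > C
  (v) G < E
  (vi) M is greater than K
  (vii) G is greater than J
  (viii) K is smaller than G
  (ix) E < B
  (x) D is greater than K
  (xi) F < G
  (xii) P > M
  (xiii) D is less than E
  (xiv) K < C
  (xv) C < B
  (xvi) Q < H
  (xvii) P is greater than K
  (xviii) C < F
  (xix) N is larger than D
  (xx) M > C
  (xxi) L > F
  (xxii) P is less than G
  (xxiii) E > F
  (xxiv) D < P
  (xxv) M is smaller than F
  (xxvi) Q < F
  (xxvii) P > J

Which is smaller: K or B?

K

K < C and C < M give K < M.
With M < P: K < C < M < P.
With P < G: K < C < M < P < G.
With G < E: K < C < M < P < G < E.
With E < B: K < C < M < P < G < E < B.
So K < B; K is the smaller of the two.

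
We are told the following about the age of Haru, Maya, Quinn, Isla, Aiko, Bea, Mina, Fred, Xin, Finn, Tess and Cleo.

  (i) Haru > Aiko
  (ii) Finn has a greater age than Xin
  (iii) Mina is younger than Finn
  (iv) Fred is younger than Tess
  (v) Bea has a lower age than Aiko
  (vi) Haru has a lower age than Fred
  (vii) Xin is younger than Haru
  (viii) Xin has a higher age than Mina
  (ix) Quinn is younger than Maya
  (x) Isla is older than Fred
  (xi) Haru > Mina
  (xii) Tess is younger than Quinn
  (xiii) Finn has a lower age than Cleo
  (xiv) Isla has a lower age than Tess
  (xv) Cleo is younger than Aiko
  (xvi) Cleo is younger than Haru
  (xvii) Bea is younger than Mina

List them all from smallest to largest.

Nothing is placed below Bea, so it is least; from there Bea < Mina; Mina < Xin; Xin < Finn; Finn < Cleo; Cleo < Aiko; Aiko < Haru; Haru < Fred; Fred < Isla; Isla < Tess; Tess < Quinn; Quinn < Maya, each given directly.

Bea < Mina < Xin < Finn < Cleo < Aiko < Haru < Fred < Isla < Tess < Quinn < Maya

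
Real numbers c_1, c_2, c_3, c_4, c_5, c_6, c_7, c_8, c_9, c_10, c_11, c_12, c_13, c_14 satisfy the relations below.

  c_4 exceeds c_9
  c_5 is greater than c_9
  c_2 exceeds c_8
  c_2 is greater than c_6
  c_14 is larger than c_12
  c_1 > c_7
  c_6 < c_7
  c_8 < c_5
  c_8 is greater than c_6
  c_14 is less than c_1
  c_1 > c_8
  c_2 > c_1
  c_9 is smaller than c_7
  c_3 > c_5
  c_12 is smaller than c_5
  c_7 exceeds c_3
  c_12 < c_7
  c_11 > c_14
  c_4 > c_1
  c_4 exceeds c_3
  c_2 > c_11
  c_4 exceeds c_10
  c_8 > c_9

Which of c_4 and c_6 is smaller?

Link the given pairs in sequence: c_6 < c_8; c_8 < c_5; c_5 < c_3; c_3 < c_7; c_7 < c_1; c_1 < c_4.
Chaining these gives c_6 < c_8 < c_5 < c_3 < c_7 < c_1 < c_4.
So c_6 < c_4; c_6 is the smaller of the two.

c_6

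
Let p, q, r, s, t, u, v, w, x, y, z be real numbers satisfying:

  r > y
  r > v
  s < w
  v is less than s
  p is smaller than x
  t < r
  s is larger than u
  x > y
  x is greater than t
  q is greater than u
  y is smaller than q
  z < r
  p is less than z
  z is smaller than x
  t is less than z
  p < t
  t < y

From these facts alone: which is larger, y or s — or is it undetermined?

undetermined

Following every chain through y: above y we get q, x, r; below y we get p, t.
s is not reached, and no chain runs the other way from s to y.
So the given relations leave the order of y and s undetermined.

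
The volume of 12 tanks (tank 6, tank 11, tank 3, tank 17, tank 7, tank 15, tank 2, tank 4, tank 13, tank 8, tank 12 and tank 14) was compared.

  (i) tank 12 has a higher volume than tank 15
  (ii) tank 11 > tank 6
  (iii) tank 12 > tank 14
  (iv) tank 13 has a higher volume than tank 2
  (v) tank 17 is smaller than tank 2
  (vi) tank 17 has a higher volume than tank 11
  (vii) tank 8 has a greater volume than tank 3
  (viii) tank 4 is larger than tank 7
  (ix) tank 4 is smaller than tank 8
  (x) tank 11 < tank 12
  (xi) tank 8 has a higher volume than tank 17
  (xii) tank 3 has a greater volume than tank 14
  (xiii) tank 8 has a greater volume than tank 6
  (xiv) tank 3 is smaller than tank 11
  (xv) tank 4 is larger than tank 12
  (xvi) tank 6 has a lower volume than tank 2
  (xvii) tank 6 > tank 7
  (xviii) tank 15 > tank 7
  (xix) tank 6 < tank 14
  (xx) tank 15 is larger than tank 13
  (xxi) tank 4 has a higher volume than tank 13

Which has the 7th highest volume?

tank 17

Piecing the relations together gives one ordering: tank 7 < tank 6 < tank 14 < tank 3 < tank 11 < tank 17 < tank 2 < tank 13 < tank 15 < tank 12 < tank 4 < tank 8.
The 7th largest is tank 17.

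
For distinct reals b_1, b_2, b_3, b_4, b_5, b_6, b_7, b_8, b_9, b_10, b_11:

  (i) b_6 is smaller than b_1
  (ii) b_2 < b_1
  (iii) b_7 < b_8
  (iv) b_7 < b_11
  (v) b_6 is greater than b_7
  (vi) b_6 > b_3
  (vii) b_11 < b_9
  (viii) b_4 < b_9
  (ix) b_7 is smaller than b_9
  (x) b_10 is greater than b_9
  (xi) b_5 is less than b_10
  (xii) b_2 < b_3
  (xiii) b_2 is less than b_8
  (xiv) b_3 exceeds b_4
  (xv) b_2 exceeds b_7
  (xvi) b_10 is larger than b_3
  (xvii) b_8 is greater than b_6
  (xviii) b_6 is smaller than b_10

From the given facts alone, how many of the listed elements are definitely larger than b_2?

5

From b_2 the given relations immediately reach b_3, b_1, b_8.
From those, b_6, b_10 — 5 in total.
Nothing else is reachable above b_2; 5 in all.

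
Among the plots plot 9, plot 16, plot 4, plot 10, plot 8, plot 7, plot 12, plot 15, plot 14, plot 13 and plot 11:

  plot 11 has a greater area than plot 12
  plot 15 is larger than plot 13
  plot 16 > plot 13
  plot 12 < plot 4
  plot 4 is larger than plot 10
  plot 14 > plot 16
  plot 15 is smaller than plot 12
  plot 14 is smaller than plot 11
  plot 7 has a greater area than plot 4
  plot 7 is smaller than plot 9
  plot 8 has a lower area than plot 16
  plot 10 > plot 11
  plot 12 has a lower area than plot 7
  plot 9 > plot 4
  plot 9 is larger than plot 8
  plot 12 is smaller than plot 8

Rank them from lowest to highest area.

plot 13 < plot 15 < plot 12 < plot 8 < plot 16 < plot 14 < plot 11 < plot 10 < plot 4 < plot 7 < plot 9

The consecutive links are each given: plot 13 < plot 15; plot 15 < plot 12; plot 12 < plot 8; plot 8 < plot 16; plot 16 < plot 14; plot 14 < plot 11; plot 11 < plot 10; plot 10 < plot 4; plot 4 < plot 7; plot 7 < plot 9.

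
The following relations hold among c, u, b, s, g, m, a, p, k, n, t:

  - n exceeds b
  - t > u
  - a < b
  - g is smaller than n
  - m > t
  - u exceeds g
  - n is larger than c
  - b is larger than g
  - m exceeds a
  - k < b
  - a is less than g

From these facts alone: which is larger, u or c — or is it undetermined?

Following every chain through u: above u we get t, m; below u we get a, g.
c is not reached, and no chain runs the other way from c to u.
So the given relations leave the order of u and c undetermined.

undetermined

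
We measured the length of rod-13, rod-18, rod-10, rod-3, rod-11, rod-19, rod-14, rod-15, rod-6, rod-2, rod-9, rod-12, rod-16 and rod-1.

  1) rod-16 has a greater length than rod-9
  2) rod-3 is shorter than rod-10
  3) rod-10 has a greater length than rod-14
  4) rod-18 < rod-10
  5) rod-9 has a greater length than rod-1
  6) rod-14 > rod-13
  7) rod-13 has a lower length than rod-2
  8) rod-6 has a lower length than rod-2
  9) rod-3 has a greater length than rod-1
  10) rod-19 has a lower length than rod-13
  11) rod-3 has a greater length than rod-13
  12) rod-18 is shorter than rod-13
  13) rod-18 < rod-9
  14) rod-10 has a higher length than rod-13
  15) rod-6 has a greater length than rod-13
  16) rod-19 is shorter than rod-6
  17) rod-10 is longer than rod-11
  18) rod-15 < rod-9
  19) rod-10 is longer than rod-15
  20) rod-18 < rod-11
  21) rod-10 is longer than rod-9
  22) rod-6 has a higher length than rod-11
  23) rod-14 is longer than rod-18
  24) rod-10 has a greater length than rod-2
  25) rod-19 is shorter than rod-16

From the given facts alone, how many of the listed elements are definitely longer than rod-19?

Directly above rod-19: rod-13, rod-6, rod-16.
One step further: rod-3, rod-14, rod-2, rod-10 (7 so far).
No other element is forced above rod-19 by the given relations, so the count is 7.

7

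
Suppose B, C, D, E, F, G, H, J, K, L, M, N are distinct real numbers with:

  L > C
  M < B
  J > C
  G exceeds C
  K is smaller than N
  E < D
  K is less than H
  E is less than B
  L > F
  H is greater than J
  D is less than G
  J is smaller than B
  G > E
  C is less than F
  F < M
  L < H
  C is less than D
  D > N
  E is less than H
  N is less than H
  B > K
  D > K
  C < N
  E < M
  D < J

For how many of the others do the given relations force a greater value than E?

6

From E the given relations immediately reach D, G, M, B, H.
From those, J — 6 in total.
Nothing else is reachable above E; 6 in all.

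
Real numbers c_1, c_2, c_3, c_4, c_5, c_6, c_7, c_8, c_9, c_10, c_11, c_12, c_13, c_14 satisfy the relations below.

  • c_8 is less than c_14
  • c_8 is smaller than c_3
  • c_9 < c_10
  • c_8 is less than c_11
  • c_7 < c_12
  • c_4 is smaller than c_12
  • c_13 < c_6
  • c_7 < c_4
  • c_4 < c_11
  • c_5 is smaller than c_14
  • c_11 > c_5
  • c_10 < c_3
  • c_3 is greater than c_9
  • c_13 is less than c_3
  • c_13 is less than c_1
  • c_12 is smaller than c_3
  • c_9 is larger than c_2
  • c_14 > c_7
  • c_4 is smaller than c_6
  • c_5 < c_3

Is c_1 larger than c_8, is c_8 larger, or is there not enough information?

undetermined

Following every chain through c_8: above c_8 we get c_11, c_14, c_3.
c_1 is not reached, and no chain runs the other way from c_1 to c_8.
So the given relations leave the order of c_8 and c_1 undetermined.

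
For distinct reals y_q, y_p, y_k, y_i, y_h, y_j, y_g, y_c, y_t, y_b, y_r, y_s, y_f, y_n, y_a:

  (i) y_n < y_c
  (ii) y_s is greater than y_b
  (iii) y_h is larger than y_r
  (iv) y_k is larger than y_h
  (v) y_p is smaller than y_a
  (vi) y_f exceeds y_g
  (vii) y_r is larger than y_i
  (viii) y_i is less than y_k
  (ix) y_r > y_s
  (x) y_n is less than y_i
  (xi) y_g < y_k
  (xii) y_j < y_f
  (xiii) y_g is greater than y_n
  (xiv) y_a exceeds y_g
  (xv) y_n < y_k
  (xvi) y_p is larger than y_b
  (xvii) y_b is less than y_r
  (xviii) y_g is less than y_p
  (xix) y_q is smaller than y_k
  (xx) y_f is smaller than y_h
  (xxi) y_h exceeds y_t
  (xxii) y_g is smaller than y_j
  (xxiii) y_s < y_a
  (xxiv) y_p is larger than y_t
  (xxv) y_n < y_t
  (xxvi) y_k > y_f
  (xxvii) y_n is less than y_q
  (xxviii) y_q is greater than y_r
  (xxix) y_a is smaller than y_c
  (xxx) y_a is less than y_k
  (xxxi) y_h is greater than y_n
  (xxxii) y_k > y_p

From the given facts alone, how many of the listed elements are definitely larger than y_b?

8

From y_b the given relations immediately reach y_p, y_s, y_r.
From those, y_q, y_a, y_h, y_k — 7 in total.
From those, y_c — 8 in total.
No other element is forced above y_b by the given relations, so the count is 8.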